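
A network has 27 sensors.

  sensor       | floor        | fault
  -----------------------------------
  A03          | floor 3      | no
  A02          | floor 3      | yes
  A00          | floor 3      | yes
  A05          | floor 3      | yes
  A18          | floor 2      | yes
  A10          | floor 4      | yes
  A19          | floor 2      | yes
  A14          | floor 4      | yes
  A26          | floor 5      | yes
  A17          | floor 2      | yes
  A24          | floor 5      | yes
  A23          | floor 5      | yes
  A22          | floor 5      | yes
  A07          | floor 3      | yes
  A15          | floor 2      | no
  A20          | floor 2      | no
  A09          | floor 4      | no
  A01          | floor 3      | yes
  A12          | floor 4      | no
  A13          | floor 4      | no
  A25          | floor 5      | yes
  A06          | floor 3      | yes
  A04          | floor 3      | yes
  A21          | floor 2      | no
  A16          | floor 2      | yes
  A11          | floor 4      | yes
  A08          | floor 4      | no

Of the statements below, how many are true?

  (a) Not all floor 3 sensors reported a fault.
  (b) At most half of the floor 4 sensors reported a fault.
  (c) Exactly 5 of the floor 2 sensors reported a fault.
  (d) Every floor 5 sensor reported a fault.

3

(a) floor 3: |A| = 8, |A ∩ B| = 7; needs A ⊄ B (|A ∖ B| ≥ 1) — true.
(b) floor 4: |A| = 7, |A ∩ B| = 3; needs |A ∩ B| ≤ |A ∖ B| — true.
(c) floor 2: |A| = 7, |A ∩ B| = 4; needs |A ∩ B| = 5 — false.
(d) floor 5: |A| = 5, |A ∩ B| = 5; needs A ⊆ B, i.e. every element of A is in B (|A ∖ B| = 0) — true.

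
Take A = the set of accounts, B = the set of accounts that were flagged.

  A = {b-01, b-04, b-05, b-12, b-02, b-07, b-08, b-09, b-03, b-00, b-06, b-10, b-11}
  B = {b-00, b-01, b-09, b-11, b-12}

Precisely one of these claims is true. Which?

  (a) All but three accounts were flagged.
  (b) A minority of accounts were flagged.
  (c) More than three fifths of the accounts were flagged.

|A| = 13, |A ∩ B| = 5, |A ∖ B| = 8.
(a) requires |A ∖ B| = 3: false.
(b) requires |A ∩ B| < |A ∖ B|: true.
(c) requires |A ∩ B| / |A| > 3/5: false.

(b)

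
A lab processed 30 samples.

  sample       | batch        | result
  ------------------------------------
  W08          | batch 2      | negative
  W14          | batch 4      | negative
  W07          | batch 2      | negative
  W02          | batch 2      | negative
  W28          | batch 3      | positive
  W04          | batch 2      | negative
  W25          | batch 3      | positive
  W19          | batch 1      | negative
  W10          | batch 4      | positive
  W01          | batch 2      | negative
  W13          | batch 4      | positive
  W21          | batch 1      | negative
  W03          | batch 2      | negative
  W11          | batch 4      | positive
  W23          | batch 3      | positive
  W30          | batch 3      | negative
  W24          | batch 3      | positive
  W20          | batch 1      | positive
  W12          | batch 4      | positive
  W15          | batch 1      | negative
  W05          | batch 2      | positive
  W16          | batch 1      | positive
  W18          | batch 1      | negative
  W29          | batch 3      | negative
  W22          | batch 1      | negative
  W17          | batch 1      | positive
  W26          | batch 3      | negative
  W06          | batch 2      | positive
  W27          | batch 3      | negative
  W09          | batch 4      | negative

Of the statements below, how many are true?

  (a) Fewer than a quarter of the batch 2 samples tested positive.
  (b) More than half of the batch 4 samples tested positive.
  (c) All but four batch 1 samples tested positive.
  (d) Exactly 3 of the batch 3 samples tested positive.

1

(a) batch 2: |A| = 8, |A ∩ B| = 2; needs |A ∩ B| / |A| < 1/4 — false.
(b) batch 4: |A| = 6, |A ∩ B| = 4; needs |A ∩ B| > |A ∖ B| — true.
(c) batch 1: |A| = 8, |A ∩ B| = 3; needs |A ∖ B| = 4 — false.
(d) batch 3: |A| = 8, |A ∩ B| = 4; needs |A ∩ B| = 3 — false.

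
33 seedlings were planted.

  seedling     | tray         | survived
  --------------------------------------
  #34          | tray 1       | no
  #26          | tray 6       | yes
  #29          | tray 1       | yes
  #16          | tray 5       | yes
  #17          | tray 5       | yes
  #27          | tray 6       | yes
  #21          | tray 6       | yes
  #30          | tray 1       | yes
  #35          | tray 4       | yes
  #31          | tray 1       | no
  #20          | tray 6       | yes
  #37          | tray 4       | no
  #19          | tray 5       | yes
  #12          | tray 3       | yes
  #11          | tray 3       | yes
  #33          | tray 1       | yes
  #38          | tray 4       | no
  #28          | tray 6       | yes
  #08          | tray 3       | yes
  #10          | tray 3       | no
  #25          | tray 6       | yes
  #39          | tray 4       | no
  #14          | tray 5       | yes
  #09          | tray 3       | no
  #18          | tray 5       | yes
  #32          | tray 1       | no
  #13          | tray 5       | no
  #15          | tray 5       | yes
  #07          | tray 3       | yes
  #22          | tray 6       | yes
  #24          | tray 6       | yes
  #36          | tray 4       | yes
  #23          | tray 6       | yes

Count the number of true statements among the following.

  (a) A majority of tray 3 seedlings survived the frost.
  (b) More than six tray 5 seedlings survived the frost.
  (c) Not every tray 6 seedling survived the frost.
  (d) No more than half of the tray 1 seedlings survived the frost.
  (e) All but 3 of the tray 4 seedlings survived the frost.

3

(a) tray 3: |A| = 6, |A ∩ B| = 4; needs |A ∩ B| > |A ∖ B| — true.
(b) tray 5: |A| = 7, |A ∩ B| = 6; needs |A ∩ B| > 6 — false.
(c) tray 6: |A| = 9, |A ∩ B| = 9; needs A ⊄ B (|A ∖ B| ≥ 1) — false.
(d) tray 1: |A| = 6, |A ∩ B| = 3; needs |A ∩ B| ≤ |A ∖ B| — true.
(e) tray 4: |A| = 5, |A ∩ B| = 2; needs |A ∖ B| = 3 — true.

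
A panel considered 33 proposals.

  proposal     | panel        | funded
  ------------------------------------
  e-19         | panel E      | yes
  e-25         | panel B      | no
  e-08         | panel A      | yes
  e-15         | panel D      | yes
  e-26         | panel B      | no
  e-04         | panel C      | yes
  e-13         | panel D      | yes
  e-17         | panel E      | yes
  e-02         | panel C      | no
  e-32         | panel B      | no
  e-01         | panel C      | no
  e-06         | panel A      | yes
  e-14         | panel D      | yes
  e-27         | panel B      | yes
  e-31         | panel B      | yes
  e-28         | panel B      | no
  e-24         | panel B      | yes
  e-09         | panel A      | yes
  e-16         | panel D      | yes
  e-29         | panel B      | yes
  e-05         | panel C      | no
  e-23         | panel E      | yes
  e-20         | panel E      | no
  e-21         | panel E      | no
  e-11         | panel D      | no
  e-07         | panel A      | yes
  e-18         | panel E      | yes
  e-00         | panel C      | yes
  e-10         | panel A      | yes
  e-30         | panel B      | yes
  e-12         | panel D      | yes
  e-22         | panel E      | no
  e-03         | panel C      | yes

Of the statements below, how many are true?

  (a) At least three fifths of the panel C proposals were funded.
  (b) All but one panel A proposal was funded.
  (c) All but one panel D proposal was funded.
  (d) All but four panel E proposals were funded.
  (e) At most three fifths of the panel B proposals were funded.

2

(a) panel C: |A| = 6, |A ∩ B| = 3; needs |A ∩ B| / |A| ≥ 3/5 — false.
(b) panel A: |A| = 5, |A ∩ B| = 5; needs |A ∖ B| = 1 — false.
(c) panel D: |A| = 6, |A ∩ B| = 5; needs |A ∖ B| = 1 — true.
(d) panel E: |A| = 7, |A ∩ B| = 4; needs |A ∖ B| = 4 — false.
(e) panel B: |A| = 9, |A ∩ B| = 5; needs |A ∩ B| / |A| ≤ 3/5 — true.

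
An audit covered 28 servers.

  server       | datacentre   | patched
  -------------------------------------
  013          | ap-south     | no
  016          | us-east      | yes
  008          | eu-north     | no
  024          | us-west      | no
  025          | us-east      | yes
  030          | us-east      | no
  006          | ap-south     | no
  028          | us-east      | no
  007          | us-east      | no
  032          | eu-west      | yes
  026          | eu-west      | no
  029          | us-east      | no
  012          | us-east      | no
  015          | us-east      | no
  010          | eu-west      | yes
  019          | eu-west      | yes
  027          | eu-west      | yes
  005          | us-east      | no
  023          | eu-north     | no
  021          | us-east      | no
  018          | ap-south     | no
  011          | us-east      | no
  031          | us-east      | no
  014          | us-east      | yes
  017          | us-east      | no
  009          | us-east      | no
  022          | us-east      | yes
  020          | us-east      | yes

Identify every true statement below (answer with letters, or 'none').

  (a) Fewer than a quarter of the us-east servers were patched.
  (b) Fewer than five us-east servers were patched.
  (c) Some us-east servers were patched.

|A| = 17, |A ∩ B| = 5, |A ∖ B| = 12.
(a) |A ∩ B| / |A| < 1/4: fails.
(b) |A ∩ B| < 5: fails.
(c) A ∩ B ≠ ∅ (|A ∩ B| ≥ 1): holds.

(c)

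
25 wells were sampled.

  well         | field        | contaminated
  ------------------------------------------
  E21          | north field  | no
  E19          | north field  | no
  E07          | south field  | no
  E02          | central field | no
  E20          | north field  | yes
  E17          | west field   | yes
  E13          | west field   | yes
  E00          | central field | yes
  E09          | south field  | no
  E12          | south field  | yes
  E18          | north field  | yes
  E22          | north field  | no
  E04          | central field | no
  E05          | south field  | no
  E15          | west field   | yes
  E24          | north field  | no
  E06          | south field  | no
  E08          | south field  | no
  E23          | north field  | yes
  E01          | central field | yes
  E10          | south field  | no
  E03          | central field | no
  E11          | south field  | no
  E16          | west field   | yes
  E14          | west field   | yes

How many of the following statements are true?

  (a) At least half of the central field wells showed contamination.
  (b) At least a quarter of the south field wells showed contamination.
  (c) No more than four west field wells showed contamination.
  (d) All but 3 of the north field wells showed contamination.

0

(a) central field: |A| = 5, |A ∩ B| = 2; needs |A ∩ B| ≥ |A ∖ B| — false.
(b) south field: |A| = 8, |A ∩ B| = 1; needs |A ∩ B| / |A| ≥ 1/4 — false.
(c) west field: |A| = 5, |A ∩ B| = 5; needs |A ∩ B| ≤ 4 — false.
(d) north field: |A| = 7, |A ∩ B| = 3; needs |A ∖ B| = 3 — false.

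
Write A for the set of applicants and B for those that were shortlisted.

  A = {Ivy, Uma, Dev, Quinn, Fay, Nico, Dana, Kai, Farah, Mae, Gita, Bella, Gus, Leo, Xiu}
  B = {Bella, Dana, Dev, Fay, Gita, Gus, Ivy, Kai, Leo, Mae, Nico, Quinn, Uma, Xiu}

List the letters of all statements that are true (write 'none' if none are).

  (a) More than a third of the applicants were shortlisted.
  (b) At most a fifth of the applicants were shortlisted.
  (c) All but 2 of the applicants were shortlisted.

|A| = 15, |A ∩ B| = 14, |A ∖ B| = 1.
(a) |A ∩ B| / |A| > 1/3: holds.
(b) |A ∩ B| / |A| ≤ 1/5: fails.
(c) |A ∖ B| = 2: fails.

(a)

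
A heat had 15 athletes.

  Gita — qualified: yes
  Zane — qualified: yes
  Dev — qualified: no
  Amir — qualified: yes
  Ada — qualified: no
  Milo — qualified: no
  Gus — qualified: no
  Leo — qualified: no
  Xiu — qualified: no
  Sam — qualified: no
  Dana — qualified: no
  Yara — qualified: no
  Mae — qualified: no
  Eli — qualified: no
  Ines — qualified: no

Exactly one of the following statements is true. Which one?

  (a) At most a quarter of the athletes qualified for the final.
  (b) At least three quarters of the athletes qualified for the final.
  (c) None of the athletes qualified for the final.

|A| = 15, |A ∩ B| = 3, |A ∖ B| = 12.
(a) requires |A ∩ B| / |A| ≤ 1/4: true.
(b) requires |A ∩ B| / |A| ≥ 3/4: false.
(c) requires A ∩ B = ∅ (|A ∩ B| = 0): false.

(a)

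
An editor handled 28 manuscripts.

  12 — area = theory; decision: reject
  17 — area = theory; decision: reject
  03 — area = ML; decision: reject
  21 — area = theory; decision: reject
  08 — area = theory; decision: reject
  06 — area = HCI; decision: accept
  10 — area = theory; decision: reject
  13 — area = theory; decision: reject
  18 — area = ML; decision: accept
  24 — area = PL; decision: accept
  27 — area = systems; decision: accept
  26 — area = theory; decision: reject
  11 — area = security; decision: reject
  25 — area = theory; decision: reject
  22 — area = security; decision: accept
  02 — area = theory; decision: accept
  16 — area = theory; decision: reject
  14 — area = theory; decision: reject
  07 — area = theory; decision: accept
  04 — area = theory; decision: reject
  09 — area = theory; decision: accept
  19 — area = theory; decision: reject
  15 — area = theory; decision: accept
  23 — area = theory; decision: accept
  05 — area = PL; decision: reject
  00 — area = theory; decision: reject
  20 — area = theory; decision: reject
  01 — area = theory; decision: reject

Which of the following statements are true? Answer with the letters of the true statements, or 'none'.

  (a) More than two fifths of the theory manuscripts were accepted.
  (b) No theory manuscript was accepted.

none

|A| = 20, |A ∩ B| = 5, |A ∖ B| = 15.
(a) |A ∩ B| / |A| > 2/5: fails.
(b) A ∩ B = ∅ (|A ∩ B| = 0): fails.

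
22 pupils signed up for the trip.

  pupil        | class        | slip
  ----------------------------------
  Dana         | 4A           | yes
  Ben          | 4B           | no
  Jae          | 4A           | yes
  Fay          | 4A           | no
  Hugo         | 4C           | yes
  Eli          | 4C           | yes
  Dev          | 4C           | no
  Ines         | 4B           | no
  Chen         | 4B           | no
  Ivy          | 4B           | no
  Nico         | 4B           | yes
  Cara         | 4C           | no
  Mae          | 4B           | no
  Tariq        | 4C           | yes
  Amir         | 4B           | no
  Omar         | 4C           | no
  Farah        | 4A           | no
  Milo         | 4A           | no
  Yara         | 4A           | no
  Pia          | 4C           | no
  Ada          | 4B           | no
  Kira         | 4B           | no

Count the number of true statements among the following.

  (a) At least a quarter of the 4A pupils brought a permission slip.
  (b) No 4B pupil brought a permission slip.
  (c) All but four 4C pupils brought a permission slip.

2

(a) 4A: |A| = 6, |A ∩ B| = 2; needs |A ∩ B| / |A| ≥ 1/4 — true.
(b) 4B: |A| = 9, |A ∩ B| = 1; needs A ∩ B = ∅ (|A ∩ B| = 0) — false.
(c) 4C: |A| = 7, |A ∩ B| = 3; needs |A ∖ B| = 4 — true.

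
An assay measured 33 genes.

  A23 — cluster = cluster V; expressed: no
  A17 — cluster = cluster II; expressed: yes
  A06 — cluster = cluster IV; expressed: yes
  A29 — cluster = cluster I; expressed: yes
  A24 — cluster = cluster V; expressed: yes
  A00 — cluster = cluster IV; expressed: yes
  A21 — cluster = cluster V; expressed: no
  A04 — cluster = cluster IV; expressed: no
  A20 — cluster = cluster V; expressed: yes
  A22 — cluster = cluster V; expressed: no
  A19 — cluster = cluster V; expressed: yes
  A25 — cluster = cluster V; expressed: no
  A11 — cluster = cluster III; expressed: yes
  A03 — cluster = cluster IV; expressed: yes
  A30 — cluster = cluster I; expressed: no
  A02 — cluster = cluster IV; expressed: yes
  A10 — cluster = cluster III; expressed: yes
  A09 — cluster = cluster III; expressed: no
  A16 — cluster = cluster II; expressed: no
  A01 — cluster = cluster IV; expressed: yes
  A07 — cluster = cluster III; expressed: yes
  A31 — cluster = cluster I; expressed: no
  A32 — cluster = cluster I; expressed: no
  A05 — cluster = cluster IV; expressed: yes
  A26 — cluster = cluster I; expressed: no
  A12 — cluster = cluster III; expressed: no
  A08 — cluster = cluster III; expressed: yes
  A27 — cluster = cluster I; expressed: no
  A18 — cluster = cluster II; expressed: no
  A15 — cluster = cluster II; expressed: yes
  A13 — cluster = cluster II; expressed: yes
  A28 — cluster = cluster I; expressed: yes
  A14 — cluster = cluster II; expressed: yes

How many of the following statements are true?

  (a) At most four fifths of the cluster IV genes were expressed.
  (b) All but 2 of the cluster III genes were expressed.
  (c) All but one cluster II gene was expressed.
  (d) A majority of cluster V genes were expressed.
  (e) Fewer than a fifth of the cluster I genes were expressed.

1

(a) cluster IV: |A| = 7, |A ∩ B| = 6; needs |A ∩ B| / |A| ≤ 4/5 — false.
(b) cluster III: |A| = 6, |A ∩ B| = 4; needs |A ∖ B| = 2 — true.
(c) cluster II: |A| = 6, |A ∩ B| = 4; needs |A ∖ B| = 1 — false.
(d) cluster V: |A| = 7, |A ∩ B| = 3; needs |A ∩ B| > |A ∖ B| — false.
(e) cluster I: |A| = 7, |A ∩ B| = 2; needs |A ∩ B| / |A| < 1/5 — false.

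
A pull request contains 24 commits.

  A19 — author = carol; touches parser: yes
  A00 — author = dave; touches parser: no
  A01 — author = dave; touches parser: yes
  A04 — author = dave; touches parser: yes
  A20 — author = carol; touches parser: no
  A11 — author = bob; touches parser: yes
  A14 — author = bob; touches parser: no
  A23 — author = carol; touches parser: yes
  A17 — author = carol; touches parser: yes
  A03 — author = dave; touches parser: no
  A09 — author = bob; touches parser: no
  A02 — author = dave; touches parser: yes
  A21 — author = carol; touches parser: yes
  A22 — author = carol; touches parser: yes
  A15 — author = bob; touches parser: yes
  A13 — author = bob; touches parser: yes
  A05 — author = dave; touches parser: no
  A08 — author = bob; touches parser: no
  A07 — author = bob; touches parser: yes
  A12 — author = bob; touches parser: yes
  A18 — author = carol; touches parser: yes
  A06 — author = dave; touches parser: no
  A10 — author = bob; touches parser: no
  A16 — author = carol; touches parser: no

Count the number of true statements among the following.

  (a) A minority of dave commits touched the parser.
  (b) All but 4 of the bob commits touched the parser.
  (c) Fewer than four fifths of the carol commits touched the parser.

(a) dave: |A| = 7, |A ∩ B| = 3; needs |A ∩ B| < |A ∖ B| — true.
(b) bob: |A| = 9, |A ∩ B| = 5; needs |A ∖ B| = 4 — true.
(c) carol: |A| = 8, |A ∩ B| = 6; needs |A ∩ B| / |A| < 4/5 — true.

3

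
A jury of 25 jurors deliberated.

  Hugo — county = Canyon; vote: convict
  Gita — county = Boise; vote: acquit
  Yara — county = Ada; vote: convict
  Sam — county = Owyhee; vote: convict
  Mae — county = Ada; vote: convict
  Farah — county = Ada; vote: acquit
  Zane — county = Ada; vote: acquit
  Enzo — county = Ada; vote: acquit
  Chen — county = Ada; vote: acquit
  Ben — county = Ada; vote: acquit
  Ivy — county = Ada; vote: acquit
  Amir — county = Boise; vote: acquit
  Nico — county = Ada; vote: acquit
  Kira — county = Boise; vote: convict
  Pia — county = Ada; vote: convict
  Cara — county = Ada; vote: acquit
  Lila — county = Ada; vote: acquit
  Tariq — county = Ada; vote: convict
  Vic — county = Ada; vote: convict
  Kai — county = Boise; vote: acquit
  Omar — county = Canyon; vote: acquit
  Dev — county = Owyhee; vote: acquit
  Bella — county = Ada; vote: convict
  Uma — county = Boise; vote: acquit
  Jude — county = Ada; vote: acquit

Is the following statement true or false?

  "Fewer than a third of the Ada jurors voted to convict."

False

Truth condition: |A ∩ B| / |A| < 1/3.
|A| = 16, |A ∩ B| = 6, |A ∖ B| = 10.
|A ∩ B|/|A| = 6/16, so the statement is false.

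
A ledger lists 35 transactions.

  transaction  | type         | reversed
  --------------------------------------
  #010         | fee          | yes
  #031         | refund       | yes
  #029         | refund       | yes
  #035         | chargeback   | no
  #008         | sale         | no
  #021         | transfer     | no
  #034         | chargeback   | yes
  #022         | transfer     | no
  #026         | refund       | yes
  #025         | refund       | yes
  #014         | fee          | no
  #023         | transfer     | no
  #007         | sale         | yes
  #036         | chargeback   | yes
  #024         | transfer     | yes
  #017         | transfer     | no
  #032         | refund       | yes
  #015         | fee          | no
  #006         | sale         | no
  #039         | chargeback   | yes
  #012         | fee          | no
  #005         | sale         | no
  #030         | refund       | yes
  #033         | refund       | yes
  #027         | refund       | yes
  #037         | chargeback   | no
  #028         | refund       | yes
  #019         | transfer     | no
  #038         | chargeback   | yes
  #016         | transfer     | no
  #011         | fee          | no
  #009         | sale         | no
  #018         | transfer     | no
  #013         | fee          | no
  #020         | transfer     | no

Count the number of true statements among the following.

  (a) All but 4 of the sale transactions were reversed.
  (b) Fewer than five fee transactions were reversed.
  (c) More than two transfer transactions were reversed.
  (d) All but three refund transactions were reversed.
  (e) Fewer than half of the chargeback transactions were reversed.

2

(a) sale: |A| = 5, |A ∩ B| = 1; needs |A ∖ B| = 4 — true.
(b) fee: |A| = 6, |A ∩ B| = 1; needs |A ∩ B| < 5 — true.
(c) transfer: |A| = 9, |A ∩ B| = 1; needs |A ∩ B| > 2 — false.
(d) refund: |A| = 9, |A ∩ B| = 9; needs |A ∖ B| = 3 — false.
(e) chargeback: |A| = 6, |A ∩ B| = 4; needs |A ∩ B| < |A ∖ B| — false.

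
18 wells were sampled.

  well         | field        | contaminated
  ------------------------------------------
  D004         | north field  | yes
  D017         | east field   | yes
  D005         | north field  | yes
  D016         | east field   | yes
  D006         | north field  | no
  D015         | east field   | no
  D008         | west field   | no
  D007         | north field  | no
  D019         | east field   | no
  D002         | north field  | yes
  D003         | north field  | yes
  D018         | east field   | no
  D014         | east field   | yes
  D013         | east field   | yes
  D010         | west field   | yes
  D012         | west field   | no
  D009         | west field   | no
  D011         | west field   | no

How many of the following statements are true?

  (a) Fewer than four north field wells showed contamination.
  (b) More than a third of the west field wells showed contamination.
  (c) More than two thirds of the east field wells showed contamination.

0

(a) north field: |A| = 6, |A ∩ B| = 4; needs |A ∩ B| < 4 — false.
(b) west field: |A| = 5, |A ∩ B| = 1; needs |A ∩ B| / |A| > 1/3 — false.
(c) east field: |A| = 7, |A ∩ B| = 4; needs |A ∩ B| / |A| > 2/3 — false.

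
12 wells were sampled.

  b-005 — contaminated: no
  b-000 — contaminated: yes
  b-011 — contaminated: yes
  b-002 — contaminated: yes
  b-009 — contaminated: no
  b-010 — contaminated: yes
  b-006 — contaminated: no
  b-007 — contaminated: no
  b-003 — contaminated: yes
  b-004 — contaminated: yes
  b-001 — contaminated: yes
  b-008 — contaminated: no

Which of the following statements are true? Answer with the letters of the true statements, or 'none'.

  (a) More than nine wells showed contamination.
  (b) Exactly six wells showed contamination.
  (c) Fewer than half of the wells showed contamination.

none

|A| = 12, |A ∩ B| = 7, |A ∖ B| = 5.
(a) |A ∩ B| > 9: fails.
(b) |A ∩ B| = 6: fails.
(c) |A ∩ B| < |A ∖ B|: fails.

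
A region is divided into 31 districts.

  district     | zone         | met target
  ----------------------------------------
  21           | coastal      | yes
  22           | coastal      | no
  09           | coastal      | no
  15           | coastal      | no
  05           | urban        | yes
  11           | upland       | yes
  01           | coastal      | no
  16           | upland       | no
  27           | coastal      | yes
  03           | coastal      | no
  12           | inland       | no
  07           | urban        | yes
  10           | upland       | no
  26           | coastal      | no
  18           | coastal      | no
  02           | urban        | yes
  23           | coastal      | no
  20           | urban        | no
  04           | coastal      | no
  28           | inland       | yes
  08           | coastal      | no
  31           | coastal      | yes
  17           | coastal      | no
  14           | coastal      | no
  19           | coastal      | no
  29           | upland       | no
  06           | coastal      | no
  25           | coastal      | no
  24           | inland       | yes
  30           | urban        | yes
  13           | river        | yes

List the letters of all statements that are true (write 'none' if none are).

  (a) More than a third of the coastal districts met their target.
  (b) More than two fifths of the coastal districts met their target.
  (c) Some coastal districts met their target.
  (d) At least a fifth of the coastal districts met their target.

(c)

|A| = 18, |A ∩ B| = 3, |A ∖ B| = 15.
(a) |A ∩ B| / |A| > 1/3: fails.
(b) |A ∩ B| / |A| > 2/5: fails.
(c) A ∩ B ≠ ∅ (|A ∩ B| ≥ 1): holds.
(d) |A ∩ B| / |A| ≥ 1/5: fails.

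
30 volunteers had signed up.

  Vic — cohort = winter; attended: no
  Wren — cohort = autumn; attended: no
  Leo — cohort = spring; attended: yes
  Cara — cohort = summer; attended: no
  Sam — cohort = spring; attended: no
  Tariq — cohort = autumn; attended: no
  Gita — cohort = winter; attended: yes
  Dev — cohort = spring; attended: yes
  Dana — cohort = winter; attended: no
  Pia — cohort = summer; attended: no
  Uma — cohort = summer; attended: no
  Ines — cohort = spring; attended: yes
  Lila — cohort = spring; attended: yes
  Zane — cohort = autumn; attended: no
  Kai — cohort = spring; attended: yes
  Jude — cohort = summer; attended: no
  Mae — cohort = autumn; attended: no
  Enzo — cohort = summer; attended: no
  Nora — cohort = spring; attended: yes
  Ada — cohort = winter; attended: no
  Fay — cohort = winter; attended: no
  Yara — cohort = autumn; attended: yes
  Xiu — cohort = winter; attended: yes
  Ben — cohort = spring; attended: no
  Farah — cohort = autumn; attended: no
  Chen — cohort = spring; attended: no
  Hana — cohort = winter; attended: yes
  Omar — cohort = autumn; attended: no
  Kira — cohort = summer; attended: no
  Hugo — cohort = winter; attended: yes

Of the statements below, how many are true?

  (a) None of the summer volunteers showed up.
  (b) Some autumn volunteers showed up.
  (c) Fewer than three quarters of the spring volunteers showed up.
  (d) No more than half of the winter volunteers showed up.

4

(a) summer: |A| = 6, |A ∩ B| = 0; needs A ∩ B = ∅ (|A ∩ B| = 0) — true.
(b) autumn: |A| = 7, |A ∩ B| = 1; needs A ∩ B ≠ ∅ (|A ∩ B| ≥ 1) — true.
(c) spring: |A| = 9, |A ∩ B| = 6; needs |A ∩ B| / |A| < 3/4 — true.
(d) winter: |A| = 8, |A ∩ B| = 4; needs |A ∩ B| ≤ |A ∖ B| — true.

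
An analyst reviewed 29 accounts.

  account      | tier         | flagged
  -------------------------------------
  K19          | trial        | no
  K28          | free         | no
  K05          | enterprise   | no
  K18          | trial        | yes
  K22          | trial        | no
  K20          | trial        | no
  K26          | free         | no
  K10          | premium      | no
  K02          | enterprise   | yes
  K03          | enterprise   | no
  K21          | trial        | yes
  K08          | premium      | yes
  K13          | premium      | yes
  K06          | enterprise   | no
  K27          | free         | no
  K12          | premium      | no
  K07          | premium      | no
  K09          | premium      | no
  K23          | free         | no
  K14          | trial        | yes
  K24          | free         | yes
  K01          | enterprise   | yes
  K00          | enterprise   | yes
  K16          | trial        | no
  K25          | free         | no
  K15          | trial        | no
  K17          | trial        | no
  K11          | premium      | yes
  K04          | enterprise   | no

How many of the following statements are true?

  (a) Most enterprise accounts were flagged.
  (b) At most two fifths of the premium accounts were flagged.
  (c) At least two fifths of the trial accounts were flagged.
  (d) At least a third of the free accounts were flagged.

0

(a) enterprise: |A| = 7, |A ∩ B| = 3; needs |A ∩ B| > |A ∖ B| — false.
(b) premium: |A| = 7, |A ∩ B| = 3; needs |A ∩ B| / |A| ≤ 2/5 — false.
(c) trial: |A| = 9, |A ∩ B| = 3; needs |A ∩ B| / |A| ≥ 2/5 — false.
(d) free: |A| = 6, |A ∩ B| = 1; needs |A ∩ B| / |A| ≥ 1/3 — false.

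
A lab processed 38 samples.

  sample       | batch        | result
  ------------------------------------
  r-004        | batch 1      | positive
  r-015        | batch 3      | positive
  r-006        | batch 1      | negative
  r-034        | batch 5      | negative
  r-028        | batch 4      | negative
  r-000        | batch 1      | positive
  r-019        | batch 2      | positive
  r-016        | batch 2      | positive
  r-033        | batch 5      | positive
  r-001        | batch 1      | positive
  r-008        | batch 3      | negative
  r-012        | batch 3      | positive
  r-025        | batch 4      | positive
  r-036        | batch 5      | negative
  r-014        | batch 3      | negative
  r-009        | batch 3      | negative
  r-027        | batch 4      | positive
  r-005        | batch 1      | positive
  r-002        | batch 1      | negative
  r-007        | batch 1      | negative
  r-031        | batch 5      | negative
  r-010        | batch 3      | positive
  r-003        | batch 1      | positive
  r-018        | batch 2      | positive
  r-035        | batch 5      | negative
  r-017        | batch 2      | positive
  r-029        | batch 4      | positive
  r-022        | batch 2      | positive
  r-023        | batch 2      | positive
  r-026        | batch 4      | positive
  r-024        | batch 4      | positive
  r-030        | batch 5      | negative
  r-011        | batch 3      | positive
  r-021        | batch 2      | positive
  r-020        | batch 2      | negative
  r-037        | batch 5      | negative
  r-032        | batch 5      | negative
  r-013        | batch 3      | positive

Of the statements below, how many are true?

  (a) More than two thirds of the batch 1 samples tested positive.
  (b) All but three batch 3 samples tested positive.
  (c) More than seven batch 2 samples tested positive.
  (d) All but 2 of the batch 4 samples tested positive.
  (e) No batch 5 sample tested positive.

(a) batch 1: |A| = 8, |A ∩ B| = 5; needs |A ∩ B| / |A| > 2/3 — false.
(b) batch 3: |A| = 8, |A ∩ B| = 5; needs |A ∖ B| = 3 — true.
(c) batch 2: |A| = 8, |A ∩ B| = 7; needs |A ∩ B| > 7 — false.
(d) batch 4: |A| = 6, |A ∩ B| = 5; needs |A ∖ B| = 2 — false.
(e) batch 5: |A| = 8, |A ∩ B| = 1; needs A ∩ B = ∅ (|A ∩ B| = 0) — false.

1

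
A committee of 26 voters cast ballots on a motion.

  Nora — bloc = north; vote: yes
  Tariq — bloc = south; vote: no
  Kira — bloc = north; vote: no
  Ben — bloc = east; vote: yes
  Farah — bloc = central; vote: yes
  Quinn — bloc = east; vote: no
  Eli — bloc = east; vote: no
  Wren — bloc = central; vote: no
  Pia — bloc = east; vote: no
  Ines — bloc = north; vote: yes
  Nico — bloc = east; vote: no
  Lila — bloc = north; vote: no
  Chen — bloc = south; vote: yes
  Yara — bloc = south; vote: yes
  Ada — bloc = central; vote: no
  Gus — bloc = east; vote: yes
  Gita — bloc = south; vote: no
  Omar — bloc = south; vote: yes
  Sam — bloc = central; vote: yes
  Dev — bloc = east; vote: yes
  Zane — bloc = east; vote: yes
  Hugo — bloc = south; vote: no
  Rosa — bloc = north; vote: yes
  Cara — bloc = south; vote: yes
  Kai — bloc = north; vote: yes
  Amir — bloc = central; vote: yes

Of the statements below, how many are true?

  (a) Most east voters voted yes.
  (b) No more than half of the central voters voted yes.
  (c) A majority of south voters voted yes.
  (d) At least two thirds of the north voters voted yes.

(a) east: |A| = 8, |A ∩ B| = 4; needs |A ∩ B| > |A ∖ B| — false.
(b) central: |A| = 5, |A ∩ B| = 3; needs |A ∩ B| ≤ |A ∖ B| — false.
(c) south: |A| = 7, |A ∩ B| = 4; needs |A ∩ B| > |A ∖ B| — true.
(d) north: |A| = 6, |A ∩ B| = 4; needs |A ∩ B| / |A| ≥ 2/3 — true.

2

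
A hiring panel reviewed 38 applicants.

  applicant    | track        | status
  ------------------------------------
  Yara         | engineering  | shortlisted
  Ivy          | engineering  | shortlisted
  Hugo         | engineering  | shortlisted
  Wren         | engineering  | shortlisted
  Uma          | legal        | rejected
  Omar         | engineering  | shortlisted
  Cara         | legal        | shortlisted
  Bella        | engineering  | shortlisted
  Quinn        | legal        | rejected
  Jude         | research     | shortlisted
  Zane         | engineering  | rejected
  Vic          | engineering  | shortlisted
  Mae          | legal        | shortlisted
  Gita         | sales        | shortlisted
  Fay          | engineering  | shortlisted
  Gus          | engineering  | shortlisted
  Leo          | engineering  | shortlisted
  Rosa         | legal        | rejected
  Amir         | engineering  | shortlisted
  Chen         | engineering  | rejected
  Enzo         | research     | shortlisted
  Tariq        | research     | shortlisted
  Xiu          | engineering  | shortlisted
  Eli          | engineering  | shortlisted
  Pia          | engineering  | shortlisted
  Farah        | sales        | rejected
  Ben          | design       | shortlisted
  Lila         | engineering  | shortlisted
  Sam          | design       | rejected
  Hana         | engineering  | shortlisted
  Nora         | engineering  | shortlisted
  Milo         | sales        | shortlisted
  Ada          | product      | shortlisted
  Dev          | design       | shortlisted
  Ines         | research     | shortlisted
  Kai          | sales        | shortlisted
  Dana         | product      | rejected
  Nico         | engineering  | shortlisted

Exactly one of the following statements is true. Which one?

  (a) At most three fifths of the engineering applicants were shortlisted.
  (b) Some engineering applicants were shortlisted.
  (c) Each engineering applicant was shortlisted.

(b)

|A| = 20, |A ∩ B| = 18, |A ∖ B| = 2.
(a) requires |A ∩ B| / |A| ≤ 3/5: false.
(b) requires A ∩ B ≠ ∅ (|A ∩ B| ≥ 1): true.
(c) requires A ⊆ B, i.e. every element of A is in B (|A ∖ B| = 0): false.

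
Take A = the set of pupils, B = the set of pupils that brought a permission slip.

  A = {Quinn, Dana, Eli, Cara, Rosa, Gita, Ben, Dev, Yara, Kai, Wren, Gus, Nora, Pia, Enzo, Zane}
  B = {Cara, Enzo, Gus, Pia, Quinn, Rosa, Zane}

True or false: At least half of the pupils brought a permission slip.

False

'At least half of the pupils brought a permission slip' holds iff |A ∩ B| ≥ |A ∖ B|.
|A| = 16, |A ∩ B| = 7, |A ∖ B| = 9.
7 < 9, so the statement is false.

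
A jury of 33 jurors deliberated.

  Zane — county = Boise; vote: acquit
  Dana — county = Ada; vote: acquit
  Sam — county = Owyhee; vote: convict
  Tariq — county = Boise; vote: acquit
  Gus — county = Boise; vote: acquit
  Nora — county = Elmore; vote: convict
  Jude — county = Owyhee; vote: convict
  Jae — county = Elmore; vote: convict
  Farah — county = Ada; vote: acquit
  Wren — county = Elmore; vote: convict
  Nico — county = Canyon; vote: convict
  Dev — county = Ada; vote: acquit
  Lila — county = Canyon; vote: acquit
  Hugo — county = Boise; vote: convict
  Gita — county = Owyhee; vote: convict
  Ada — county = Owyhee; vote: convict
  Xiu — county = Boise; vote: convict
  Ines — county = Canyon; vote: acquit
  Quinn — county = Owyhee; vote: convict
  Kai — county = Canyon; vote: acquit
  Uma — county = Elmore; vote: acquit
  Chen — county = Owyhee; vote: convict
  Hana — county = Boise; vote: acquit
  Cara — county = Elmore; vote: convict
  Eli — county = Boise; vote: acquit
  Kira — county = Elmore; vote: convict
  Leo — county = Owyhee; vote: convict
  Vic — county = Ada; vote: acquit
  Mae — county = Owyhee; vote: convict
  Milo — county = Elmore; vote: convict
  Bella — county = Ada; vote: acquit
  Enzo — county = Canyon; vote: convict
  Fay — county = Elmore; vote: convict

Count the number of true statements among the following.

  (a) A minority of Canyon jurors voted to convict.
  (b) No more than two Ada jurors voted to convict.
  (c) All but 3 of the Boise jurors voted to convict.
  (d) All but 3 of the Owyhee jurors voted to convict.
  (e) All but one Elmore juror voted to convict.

3

(a) Canyon: |A| = 5, |A ∩ B| = 2; needs |A ∩ B| < |A ∖ B| — true.
(b) Ada: |A| = 5, |A ∩ B| = 0; needs |A ∩ B| ≤ 2 — true.
(c) Boise: |A| = 7, |A ∩ B| = 2; needs |A ∖ B| = 3 — false.
(d) Owyhee: |A| = 8, |A ∩ B| = 8; needs |A ∖ B| = 3 — false.
(e) Elmore: |A| = 8, |A ∩ B| = 7; needs |A ∖ B| = 1 — true.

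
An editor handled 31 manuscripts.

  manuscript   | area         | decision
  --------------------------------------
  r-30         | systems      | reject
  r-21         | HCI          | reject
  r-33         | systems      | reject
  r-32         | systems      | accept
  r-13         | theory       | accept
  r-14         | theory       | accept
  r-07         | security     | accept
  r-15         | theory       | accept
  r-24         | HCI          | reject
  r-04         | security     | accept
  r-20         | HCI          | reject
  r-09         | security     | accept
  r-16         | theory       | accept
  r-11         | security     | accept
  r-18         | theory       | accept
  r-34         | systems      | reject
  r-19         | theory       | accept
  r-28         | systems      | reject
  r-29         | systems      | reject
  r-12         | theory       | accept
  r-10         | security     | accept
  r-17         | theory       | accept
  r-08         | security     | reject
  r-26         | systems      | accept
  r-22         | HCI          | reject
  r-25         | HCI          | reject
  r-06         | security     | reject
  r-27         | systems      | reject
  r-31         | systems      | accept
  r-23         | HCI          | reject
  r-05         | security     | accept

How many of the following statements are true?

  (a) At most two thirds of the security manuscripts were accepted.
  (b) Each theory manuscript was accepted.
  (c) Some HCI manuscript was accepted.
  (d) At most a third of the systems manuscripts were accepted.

2

(a) security: |A| = 8, |A ∩ B| = 6; needs |A ∩ B| / |A| ≤ 2/3 — false.
(b) theory: |A| = 8, |A ∩ B| = 8; needs A ⊆ B, i.e. every element of A is in B (|A ∖ B| = 0) — true.
(c) HCI: |A| = 6, |A ∩ B| = 0; needs A ∩ B ≠ ∅ (|A ∩ B| ≥ 1) — false.
(d) systems: |A| = 9, |A ∩ B| = 3; needs |A ∩ B| / |A| ≤ 1/3 — true.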